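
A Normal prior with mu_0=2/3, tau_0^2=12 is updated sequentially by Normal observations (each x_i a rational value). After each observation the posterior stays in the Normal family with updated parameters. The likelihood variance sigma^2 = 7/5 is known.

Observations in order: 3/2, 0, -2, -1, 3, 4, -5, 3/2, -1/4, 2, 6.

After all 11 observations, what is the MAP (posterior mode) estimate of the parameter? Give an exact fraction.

obs 1: x=3/2 → posterior Normal(284/201, 84/67)
obs 2: x=0 → posterior Normal(284/381, 84/127)
obs 3: x=-2 → posterior Normal(-76/561, 84/187)
obs 4: x=-1 → posterior Normal(-256/741, 84/247)
obs 5: x=3 → posterior Normal(284/921, 84/307)
obs 6: x=4 → posterior Normal(1004/1101, 84/367)
obs 7: x=-5 → posterior Normal(104/1281, 12/61)
obs 8: x=3/2 → posterior Normal(374/1461, 84/487)
obs 9: x=-1/4 → posterior Normal(329/1641, 84/547)
obs 10: x=2 → posterior Normal(689/1821, 84/607)
obs 11: x=6 → posterior Normal(61/69, 84/667)

61/69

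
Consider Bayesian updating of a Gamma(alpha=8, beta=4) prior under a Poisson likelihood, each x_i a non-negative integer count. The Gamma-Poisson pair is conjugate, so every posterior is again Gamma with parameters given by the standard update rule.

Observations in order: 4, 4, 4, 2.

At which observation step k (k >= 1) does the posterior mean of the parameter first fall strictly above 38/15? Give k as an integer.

obs 1: x=4 → posterior Gamma(12, 5)
obs 2: x=4 → posterior Gamma(16, 6)
obs 3: x=4 → posterior Gamma(20, 7)
obs 4: x=2 → posterior Gamma(22, 8)

k = 2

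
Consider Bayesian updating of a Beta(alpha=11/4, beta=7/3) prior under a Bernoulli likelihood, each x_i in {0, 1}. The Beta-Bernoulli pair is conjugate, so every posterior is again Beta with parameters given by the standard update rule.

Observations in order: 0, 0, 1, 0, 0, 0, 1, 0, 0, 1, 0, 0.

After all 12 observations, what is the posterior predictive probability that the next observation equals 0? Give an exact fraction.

136/205

obs 1: x=0 → posterior Beta(11/4, 10/3)
obs 2: x=0 → posterior Beta(11/4, 13/3)
obs 3: x=1 → posterior Beta(15/4, 13/3)
obs 4: x=0 → posterior Beta(15/4, 16/3)
obs 5: x=0 → posterior Beta(15/4, 19/3)
obs 6: x=0 → posterior Beta(15/4, 22/3)
obs 7: x=1 → posterior Beta(19/4, 22/3)
obs 8: x=0 → posterior Beta(19/4, 25/3)
obs 9: x=0 → posterior Beta(19/4, 28/3)
obs 10: x=1 → posterior Beta(23/4, 28/3)
obs 11: x=0 → posterior Beta(23/4, 31/3)
obs 12: x=0 → posterior Beta(23/4, 34/3)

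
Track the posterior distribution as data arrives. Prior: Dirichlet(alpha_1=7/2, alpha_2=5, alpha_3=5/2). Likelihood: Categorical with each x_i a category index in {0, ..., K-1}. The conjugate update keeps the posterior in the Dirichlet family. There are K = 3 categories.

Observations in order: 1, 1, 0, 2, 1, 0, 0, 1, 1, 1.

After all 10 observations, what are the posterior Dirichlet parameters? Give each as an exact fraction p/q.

alpha_1=13/2, alpha_2=11, alpha_3=7/2

obs 1: x=1 → posterior Dirichlet(7/2, 6, 5/2)
obs 2: x=1 → posterior Dirichlet(7/2, 7, 5/2)
obs 3: x=0 → posterior Dirichlet(9/2, 7, 5/2)
obs 4: x=2 → posterior Dirichlet(9/2, 7, 7/2)
obs 5: x=1 → posterior Dirichlet(9/2, 8, 7/2)
obs 6: x=0 → posterior Dirichlet(11/2, 8, 7/2)
obs 7: x=0 → posterior Dirichlet(13/2, 8, 7/2)
obs 8: x=1 → posterior Dirichlet(13/2, 9, 7/2)
obs 9: x=1 → posterior Dirichlet(13/2, 10, 7/2)
obs 10: x=1 → posterior Dirichlet(13/2, 11, 7/2)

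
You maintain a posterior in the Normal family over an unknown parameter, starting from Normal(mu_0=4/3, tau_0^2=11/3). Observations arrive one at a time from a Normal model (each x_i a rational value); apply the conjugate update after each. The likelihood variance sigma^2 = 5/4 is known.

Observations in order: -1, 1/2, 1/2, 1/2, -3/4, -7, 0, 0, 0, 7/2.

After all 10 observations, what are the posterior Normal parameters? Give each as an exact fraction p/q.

mu_0=-29/91, tau_0^2=11/91

obs 1: x=-1 → posterior Normal(-24/59, 55/59)
obs 2: x=1/2 → posterior Normal(-2/103, 55/103)
obs 3: x=1/2 → posterior Normal(20/147, 55/147)
obs 4: x=1/2 → posterior Normal(42/191, 55/191)
obs 5: x=-3/4 → posterior Normal(9/235, 11/47)
obs 6: x=-7 → posterior Normal(-299/279, 55/279)
obs 7: x=0 → posterior Normal(-299/323, 55/323)
obs 8: x=0 → posterior Normal(-299/367, 55/367)
obs 9: x=0 → posterior Normal(-299/411, 55/411)
obs 10: x=7/2 → posterior Normal(-29/91, 11/91)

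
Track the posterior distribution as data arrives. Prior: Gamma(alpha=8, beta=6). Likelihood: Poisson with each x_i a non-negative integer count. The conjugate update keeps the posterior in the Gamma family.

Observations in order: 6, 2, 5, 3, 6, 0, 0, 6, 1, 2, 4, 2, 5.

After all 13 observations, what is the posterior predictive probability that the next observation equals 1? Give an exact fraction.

8663234049605954426644038200675212212900743262211018069459689001/45035996273704960000000000000000000000000000000000000000000000000

obs 1: x=6 → posterior Gamma(14, 7)
obs 2: x=2 → posterior Gamma(16, 8)
obs 3: x=5 → posterior Gamma(21, 9)
obs 4: x=3 → posterior Gamma(24, 10)
obs 5: x=6 → posterior Gamma(30, 11)
obs 6: x=0 → posterior Gamma(30, 12)
obs 7: x=0 → posterior Gamma(30, 13)
obs 8: x=6 → posterior Gamma(36, 14)
obs 9: x=1 → posterior Gamma(37, 15)
obs 10: x=2 → posterior Gamma(39, 16)
obs 11: x=4 → posterior Gamma(43, 17)
obs 12: x=2 → posterior Gamma(45, 18)
obs 13: x=5 → posterior Gamma(50, 19)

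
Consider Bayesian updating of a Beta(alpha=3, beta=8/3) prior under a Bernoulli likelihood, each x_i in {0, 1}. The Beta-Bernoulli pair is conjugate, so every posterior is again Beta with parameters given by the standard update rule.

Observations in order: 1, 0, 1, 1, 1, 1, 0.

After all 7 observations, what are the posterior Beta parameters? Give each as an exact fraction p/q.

alpha=8, beta=14/3

obs 1: x=1 → posterior Beta(4, 8/3)
obs 2: x=0 → posterior Beta(4, 11/3)
obs 3: x=1 → posterior Beta(5, 11/3)
obs 4: x=1 → posterior Beta(6, 11/3)
obs 5: x=1 → posterior Beta(7, 11/3)
obs 6: x=1 → posterior Beta(8, 11/3)
obs 7: x=0 → posterior Beta(8, 14/3)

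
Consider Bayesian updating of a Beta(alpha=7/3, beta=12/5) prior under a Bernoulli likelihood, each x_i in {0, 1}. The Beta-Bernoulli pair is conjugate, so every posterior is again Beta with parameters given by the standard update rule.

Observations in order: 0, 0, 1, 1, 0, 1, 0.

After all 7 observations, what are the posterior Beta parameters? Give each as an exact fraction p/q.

alpha=16/3, beta=32/5

obs 1: x=0 → posterior Beta(7/3, 17/5)
obs 2: x=0 → posterior Beta(7/3, 22/5)
obs 3: x=1 → posterior Beta(10/3, 22/5)
obs 4: x=1 → posterior Beta(13/3, 22/5)
obs 5: x=0 → posterior Beta(13/3, 27/5)
obs 6: x=1 → posterior Beta(16/3, 27/5)
obs 7: x=0 → posterior Beta(16/3, 32/5)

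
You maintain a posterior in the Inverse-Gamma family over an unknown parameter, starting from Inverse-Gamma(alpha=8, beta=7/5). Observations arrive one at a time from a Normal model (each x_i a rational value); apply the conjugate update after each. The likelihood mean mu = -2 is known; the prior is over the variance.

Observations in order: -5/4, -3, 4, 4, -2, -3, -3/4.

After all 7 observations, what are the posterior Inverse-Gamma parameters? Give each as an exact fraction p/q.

obs 1: x=-5/4 → posterior Inverse-Gamma(17/2, 269/160)
obs 2: x=-3 → posterior Inverse-Gamma(9, 349/160)
obs 3: x=4 → posterior Inverse-Gamma(19/2, 3229/160)
obs 4: x=4 → posterior Inverse-Gamma(10, 6109/160)
obs 5: x=-2 → posterior Inverse-Gamma(21/2, 6109/160)
obs 6: x=-3 → posterior Inverse-Gamma(11, 6189/160)
obs 7: x=-3/4 → posterior Inverse-Gamma(23/2, 3157/80)

alpha=23/2, beta=3157/80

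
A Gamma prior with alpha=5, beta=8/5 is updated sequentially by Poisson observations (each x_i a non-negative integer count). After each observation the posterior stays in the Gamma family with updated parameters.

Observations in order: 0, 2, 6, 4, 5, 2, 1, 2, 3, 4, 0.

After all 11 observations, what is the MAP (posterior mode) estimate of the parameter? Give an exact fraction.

obs 1: x=0 → posterior Gamma(5, 13/5)
obs 2: x=2 → posterior Gamma(7, 18/5)
obs 3: x=6 → posterior Gamma(13, 23/5)
obs 4: x=4 → posterior Gamma(17, 28/5)
obs 5: x=5 → posterior Gamma(22, 33/5)
obs 6: x=2 → posterior Gamma(24, 38/5)
obs 7: x=1 → posterior Gamma(25, 43/5)
obs 8: x=2 → posterior Gamma(27, 48/5)
obs 9: x=3 → posterior Gamma(30, 53/5)
obs 10: x=4 → posterior Gamma(34, 58/5)
obs 11: x=0 → posterior Gamma(34, 63/5)

55/21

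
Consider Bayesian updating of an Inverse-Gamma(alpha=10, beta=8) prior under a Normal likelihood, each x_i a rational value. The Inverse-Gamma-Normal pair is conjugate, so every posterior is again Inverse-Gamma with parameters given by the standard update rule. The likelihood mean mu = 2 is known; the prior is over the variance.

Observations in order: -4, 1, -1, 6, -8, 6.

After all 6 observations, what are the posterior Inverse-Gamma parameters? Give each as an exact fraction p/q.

alpha=13, beta=97

obs 1: x=-4 → posterior Inverse-Gamma(21/2, 26)
obs 2: x=1 → posterior Inverse-Gamma(11, 53/2)
obs 3: x=-1 → posterior Inverse-Gamma(23/2, 31)
obs 4: x=6 → posterior Inverse-Gamma(12, 39)
obs 5: x=-8 → posterior Inverse-Gamma(25/2, 89)
obs 6: x=6 → posterior Inverse-Gamma(13, 97)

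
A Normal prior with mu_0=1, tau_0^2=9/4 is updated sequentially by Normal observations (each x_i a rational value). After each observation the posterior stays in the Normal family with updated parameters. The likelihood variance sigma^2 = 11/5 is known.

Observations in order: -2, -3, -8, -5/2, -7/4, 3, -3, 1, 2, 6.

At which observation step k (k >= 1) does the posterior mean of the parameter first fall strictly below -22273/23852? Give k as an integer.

obs 1: x=-2 → posterior Normal(-46/89, 99/89)
obs 2: x=-3 → posterior Normal(-181/134, 99/134)
obs 3: x=-8 → posterior Normal(-541/179, 99/179)
obs 4: x=-5/2 → posterior Normal(-1307/448, 99/224)
obs 5: x=-7/4 → posterior Normal(-2929/1076, 99/269)
obs 6: x=3 → posterior Normal(-2389/1256, 99/314)
obs 7: x=-3 → posterior Normal(-2929/1436, 99/359)
obs 8: x=1 → posterior Normal(-2749/1616, 99/404)
obs 9: x=2 → posterior Normal(-2389/1796, 99/449)
obs 10: x=6 → posterior Normal(-1309/1976, 99/494)

k = 2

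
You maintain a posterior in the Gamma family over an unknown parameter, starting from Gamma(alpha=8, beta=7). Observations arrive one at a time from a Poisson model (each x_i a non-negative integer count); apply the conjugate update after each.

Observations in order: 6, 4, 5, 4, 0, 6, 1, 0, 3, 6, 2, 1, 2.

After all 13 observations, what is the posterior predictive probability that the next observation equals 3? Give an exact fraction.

112589990684262400000000000000000000000000000000000000000000000000/553334757878879582737052775277126571380323952676223139068787410429

obs 1: x=6 → posterior Gamma(14, 8)
obs 2: x=4 → posterior Gamma(18, 9)
obs 3: x=5 → posterior Gamma(23, 10)
obs 4: x=4 → posterior Gamma(27, 11)
obs 5: x=0 → posterior Gamma(27, 12)
obs 6: x=6 → posterior Gamma(33, 13)
obs 7: x=1 → posterior Gamma(34, 14)
obs 8: x=0 → posterior Gamma(34, 15)
obs 9: x=3 → posterior Gamma(37, 16)
obs 10: x=6 → posterior Gamma(43, 17)
obs 11: x=2 → posterior Gamma(45, 18)
obs 12: x=1 → posterior Gamma(46, 19)
obs 13: x=2 → posterior Gamma(48, 20)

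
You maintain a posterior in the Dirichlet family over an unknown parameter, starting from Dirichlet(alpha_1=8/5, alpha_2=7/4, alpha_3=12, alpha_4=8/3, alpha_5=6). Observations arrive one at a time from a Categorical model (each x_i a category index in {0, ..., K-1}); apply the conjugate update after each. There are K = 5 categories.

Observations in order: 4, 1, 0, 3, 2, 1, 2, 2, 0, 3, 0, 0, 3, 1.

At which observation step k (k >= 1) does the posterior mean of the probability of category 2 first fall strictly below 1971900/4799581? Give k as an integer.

obs 1: x=4 → posterior Dirichlet(8/5, 7/4, 12, 8/3, 7)
obs 2: x=1 → posterior Dirichlet(8/5, 11/4, 12, 8/3, 7)
obs 3: x=0 → posterior Dirichlet(13/5, 11/4, 12, 8/3, 7)
obs 4: x=3 → posterior Dirichlet(13/5, 11/4, 12, 11/3, 7)
obs 5: x=2 → posterior Dirichlet(13/5, 11/4, 13, 11/3, 7)
obs 6: x=1 → posterior Dirichlet(13/5, 15/4, 13, 11/3, 7)
obs 7: x=2 → posterior Dirichlet(13/5, 15/4, 14, 11/3, 7)
obs 8: x=2 → posterior Dirichlet(13/5, 15/4, 15, 11/3, 7)
obs 9: x=0 → posterior Dirichlet(18/5, 15/4, 15, 11/3, 7)
obs 10: x=3 → posterior Dirichlet(18/5, 15/4, 15, 14/3, 7)
obs 11: x=0 → posterior Dirichlet(23/5, 15/4, 15, 14/3, 7)
obs 12: x=0 → posterior Dirichlet(28/5, 15/4, 15, 14/3, 7)
obs 13: x=3 → posterior Dirichlet(28/5, 15/4, 15, 17/3, 7)
obs 14: x=1 → posterior Dirichlet(28/5, 19/4, 15, 17/3, 7)

k = 13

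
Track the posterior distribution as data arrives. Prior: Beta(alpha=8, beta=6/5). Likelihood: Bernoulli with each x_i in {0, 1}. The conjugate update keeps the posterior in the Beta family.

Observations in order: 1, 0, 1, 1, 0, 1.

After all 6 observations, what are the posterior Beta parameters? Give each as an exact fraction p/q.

alpha=12, beta=16/5

obs 1: x=1 → posterior Beta(9, 6/5)
obs 2: x=0 → posterior Beta(9, 11/5)
obs 3: x=1 → posterior Beta(10, 11/5)
obs 4: x=1 → posterior Beta(11, 11/5)
obs 5: x=0 → posterior Beta(11, 16/5)
obs 6: x=1 → posterior Beta(12, 16/5)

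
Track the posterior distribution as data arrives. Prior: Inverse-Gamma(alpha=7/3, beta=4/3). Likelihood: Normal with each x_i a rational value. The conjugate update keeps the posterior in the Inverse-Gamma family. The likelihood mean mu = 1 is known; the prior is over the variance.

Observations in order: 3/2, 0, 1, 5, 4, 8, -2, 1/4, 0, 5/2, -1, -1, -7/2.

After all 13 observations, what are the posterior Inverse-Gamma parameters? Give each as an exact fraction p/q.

alpha=53/6, beta=5711/96

obs 1: x=3/2 → posterior Inverse-Gamma(17/6, 35/24)
obs 2: x=0 → posterior Inverse-Gamma(10/3, 47/24)
obs 3: x=1 → posterior Inverse-Gamma(23/6, 47/24)
obs 4: x=5 → posterior Inverse-Gamma(13/3, 239/24)
obs 5: x=4 → posterior Inverse-Gamma(29/6, 347/24)
obs 6: x=8 → posterior Inverse-Gamma(16/3, 935/24)
obs 7: x=-2 → posterior Inverse-Gamma(35/6, 1043/24)
obs 8: x=1/4 → posterior Inverse-Gamma(19/3, 4199/96)
obs 9: x=0 → posterior Inverse-Gamma(41/6, 4247/96)
obs 10: x=5/2 → posterior Inverse-Gamma(22/3, 4355/96)
obs 11: x=-1 → posterior Inverse-Gamma(47/6, 4547/96)
obs 12: x=-1 → posterior Inverse-Gamma(25/3, 4739/96)
obs 13: x=-7/2 → posterior Inverse-Gamma(53/6, 5711/96)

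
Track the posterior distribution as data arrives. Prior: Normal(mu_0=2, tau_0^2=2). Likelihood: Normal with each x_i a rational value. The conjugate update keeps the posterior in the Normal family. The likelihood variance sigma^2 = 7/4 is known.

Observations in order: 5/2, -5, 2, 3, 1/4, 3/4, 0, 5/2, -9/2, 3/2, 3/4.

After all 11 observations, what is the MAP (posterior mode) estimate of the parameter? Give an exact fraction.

obs 1: x=5/2 → posterior Normal(34/15, 14/15)
obs 2: x=-5 → posterior Normal(-6/23, 14/23)
obs 3: x=2 → posterior Normal(10/31, 14/31)
obs 4: x=3 → posterior Normal(34/39, 14/39)
obs 5: x=1/4 → posterior Normal(36/47, 14/47)
obs 6: x=3/4 → posterior Normal(42/55, 14/55)
obs 7: x=0 → posterior Normal(2/3, 2/9)
obs 8: x=5/2 → posterior Normal(62/71, 14/71)
obs 9: x=-9/2 → posterior Normal(26/79, 14/79)
obs 10: x=3/2 → posterior Normal(38/87, 14/87)
obs 11: x=3/4 → posterior Normal(44/95, 14/95)

44/95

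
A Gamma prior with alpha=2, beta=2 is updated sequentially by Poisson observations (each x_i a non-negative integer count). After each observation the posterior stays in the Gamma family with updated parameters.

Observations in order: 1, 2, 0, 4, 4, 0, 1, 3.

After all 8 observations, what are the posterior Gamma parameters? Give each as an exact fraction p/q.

alpha=17, beta=10

obs 1: x=1 → posterior Gamma(3, 3)
obs 2: x=2 → posterior Gamma(5, 4)
obs 3: x=0 → posterior Gamma(5, 5)
obs 4: x=4 → posterior Gamma(9, 6)
obs 5: x=4 → posterior Gamma(13, 7)
obs 6: x=0 → posterior Gamma(13, 8)
obs 7: x=1 → posterior Gamma(14, 9)
obs 8: x=3 → posterior Gamma(17, 10)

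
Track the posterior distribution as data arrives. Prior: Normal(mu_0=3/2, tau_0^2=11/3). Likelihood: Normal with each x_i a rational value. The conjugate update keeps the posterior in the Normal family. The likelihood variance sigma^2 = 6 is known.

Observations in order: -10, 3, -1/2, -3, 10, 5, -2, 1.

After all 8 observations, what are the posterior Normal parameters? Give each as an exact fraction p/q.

mu_0=131/212, tau_0^2=33/53

obs 1: x=-10 → posterior Normal(-83/29, 66/29)
obs 2: x=3 → posterior Normal(-5/4, 33/20)
obs 3: x=-1/2 → posterior Normal(-37/34, 22/17)
obs 4: x=-3 → posterior Normal(-177/124, 33/31)
obs 5: x=10 → posterior Normal(43/146, 66/73)
obs 6: x=5 → posterior Normal(51/56, 11/14)
obs 7: x=-2 → posterior Normal(109/190, 66/95)
obs 8: x=1 → posterior Normal(131/212, 33/53)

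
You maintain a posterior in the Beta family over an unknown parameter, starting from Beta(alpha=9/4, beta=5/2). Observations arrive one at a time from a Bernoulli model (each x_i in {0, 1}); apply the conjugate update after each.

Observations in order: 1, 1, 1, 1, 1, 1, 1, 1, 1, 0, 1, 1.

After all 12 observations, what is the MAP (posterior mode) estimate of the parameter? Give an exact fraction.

49/59

obs 1: x=1 → posterior Beta(13/4, 5/2)
obs 2: x=1 → posterior Beta(17/4, 5/2)
obs 3: x=1 → posterior Beta(21/4, 5/2)
obs 4: x=1 → posterior Beta(25/4, 5/2)
obs 5: x=1 → posterior Beta(29/4, 5/2)
obs 6: x=1 → posterior Beta(33/4, 5/2)
obs 7: x=1 → posterior Beta(37/4, 5/2)
obs 8: x=1 → posterior Beta(41/4, 5/2)
obs 9: x=1 → posterior Beta(45/4, 5/2)
obs 10: x=0 → posterior Beta(45/4, 7/2)
obs 11: x=1 → posterior Beta(49/4, 7/2)
obs 12: x=1 → posterior Beta(53/4, 7/2)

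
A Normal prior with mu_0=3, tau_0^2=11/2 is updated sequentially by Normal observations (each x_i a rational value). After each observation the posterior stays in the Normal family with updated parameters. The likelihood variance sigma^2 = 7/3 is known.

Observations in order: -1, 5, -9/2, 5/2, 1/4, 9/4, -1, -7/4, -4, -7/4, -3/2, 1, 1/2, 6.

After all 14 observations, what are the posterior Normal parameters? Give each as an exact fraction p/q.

obs 1: x=-1 → posterior Normal(9/47, 77/47)
obs 2: x=5 → posterior Normal(87/40, 77/80)
obs 3: x=-9/2 → posterior Normal(51/226, 77/113)
obs 4: x=5/2 → posterior Normal(54/73, 77/146)
obs 5: x=1/4 → posterior Normal(465/716, 77/179)
obs 6: x=9/4 → posterior Normal(381/424, 77/212)
obs 7: x=-1 → posterior Normal(9/14, 11/35)
obs 8: x=-7/4 → posterior Normal(399/1112, 77/278)
obs 9: x=-4 → posterior Normal(-129/1244, 77/311)
obs 10: x=-7/4 → posterior Normal(-45/172, 77/344)
obs 11: x=-3/2 → posterior Normal(-279/754, 77/377)
obs 12: x=1 → posterior Normal(-213/820, 77/410)
obs 13: x=1/2 → posterior Normal(-90/443, 77/443)
obs 14: x=6 → posterior Normal(27/119, 11/68)

mu_0=27/119, tau_0^2=11/68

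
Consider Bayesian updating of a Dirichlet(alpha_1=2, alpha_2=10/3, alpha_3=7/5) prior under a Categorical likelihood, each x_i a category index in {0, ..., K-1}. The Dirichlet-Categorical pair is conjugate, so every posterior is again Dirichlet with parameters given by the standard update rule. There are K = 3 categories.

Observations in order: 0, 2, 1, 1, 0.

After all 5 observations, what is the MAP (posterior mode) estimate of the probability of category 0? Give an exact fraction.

obs 1: x=0 → posterior Dirichlet(3, 10/3, 7/5)
obs 2: x=2 → posterior Dirichlet(3, 10/3, 12/5)
obs 3: x=1 → posterior Dirichlet(3, 13/3, 12/5)
obs 4: x=1 → posterior Dirichlet(3, 16/3, 12/5)
obs 5: x=0 → posterior Dirichlet(4, 16/3, 12/5)

45/131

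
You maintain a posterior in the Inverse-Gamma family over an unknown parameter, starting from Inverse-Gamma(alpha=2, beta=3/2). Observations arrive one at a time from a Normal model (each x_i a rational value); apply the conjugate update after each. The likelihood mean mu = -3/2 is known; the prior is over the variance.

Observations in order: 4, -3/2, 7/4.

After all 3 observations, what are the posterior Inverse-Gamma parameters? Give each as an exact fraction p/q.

alpha=7/2, beta=701/32

obs 1: x=4 → posterior Inverse-Gamma(5/2, 133/8)
obs 2: x=-3/2 → posterior Inverse-Gamma(3, 133/8)
obs 3: x=7/4 → posterior Inverse-Gamma(7/2, 701/32)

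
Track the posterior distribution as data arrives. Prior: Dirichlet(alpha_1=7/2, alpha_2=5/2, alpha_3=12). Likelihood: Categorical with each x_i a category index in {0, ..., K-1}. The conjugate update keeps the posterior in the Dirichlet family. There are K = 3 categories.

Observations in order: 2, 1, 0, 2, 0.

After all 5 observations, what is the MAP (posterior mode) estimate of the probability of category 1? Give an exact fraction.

1/8

obs 1: x=2 → posterior Dirichlet(7/2, 5/2, 13)
obs 2: x=1 → posterior Dirichlet(7/2, 7/2, 13)
obs 3: x=0 → posterior Dirichlet(9/2, 7/2, 13)
obs 4: x=2 → posterior Dirichlet(9/2, 7/2, 14)
obs 5: x=0 → posterior Dirichlet(11/2, 7/2, 14)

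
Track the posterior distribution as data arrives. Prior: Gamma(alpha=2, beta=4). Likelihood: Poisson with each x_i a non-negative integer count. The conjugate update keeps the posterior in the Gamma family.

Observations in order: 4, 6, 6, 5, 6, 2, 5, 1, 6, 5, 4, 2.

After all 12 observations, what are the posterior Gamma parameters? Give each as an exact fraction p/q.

alpha=54, beta=16

obs 1: x=4 → posterior Gamma(6, 5)
obs 2: x=6 → posterior Gamma(12, 6)
obs 3: x=6 → posterior Gamma(18, 7)
obs 4: x=5 → posterior Gamma(23, 8)
obs 5: x=6 → posterior Gamma(29, 9)
obs 6: x=2 → posterior Gamma(31, 10)
obs 7: x=5 → posterior Gamma(36, 11)
obs 8: x=1 → posterior Gamma(37, 12)
obs 9: x=6 → posterior Gamma(43, 13)
obs 10: x=5 → posterior Gamma(48, 14)
obs 11: x=4 → posterior Gamma(52, 15)
obs 12: x=2 → posterior Gamma(54, 16)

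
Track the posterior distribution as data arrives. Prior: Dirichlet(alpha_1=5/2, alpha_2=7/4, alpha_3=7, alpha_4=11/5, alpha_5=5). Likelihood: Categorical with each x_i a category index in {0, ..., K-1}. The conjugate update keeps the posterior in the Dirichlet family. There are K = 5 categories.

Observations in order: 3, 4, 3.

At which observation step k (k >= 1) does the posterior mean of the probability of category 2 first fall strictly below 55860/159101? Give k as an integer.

obs 1: x=3 → posterior Dirichlet(5/2, 7/4, 7, 16/5, 5)
obs 2: x=4 → posterior Dirichlet(5/2, 7/4, 7, 16/5, 6)
obs 3: x=3 → posterior Dirichlet(5/2, 7/4, 7, 21/5, 6)

k = 2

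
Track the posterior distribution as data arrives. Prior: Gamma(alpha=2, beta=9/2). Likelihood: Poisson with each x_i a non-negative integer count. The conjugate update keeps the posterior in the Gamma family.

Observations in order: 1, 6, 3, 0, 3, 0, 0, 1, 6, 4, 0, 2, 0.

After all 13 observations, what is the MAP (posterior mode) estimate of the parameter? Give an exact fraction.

54/35

obs 1: x=1 → posterior Gamma(3, 11/2)
obs 2: x=6 → posterior Gamma(9, 13/2)
obs 3: x=3 → posterior Gamma(12, 15/2)
obs 4: x=0 → posterior Gamma(12, 17/2)
obs 5: x=3 → posterior Gamma(15, 19/2)
obs 6: x=0 → posterior Gamma(15, 21/2)
obs 7: x=0 → posterior Gamma(15, 23/2)
obs 8: x=1 → posterior Gamma(16, 25/2)
obs 9: x=6 → posterior Gamma(22, 27/2)
obs 10: x=4 → posterior Gamma(26, 29/2)
obs 11: x=0 → posterior Gamma(26, 31/2)
obs 12: x=2 → posterior Gamma(28, 33/2)
obs 13: x=0 → posterior Gamma(28, 35/2)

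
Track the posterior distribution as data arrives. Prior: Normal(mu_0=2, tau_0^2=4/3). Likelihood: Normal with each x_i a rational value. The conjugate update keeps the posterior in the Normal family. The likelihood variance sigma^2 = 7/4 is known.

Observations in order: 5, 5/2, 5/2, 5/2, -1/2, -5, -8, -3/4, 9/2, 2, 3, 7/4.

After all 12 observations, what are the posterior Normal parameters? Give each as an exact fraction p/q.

mu_0=194/213, tau_0^2=28/213

obs 1: x=5 → posterior Normal(122/37, 28/37)
obs 2: x=5/2 → posterior Normal(162/53, 28/53)
obs 3: x=5/2 → posterior Normal(202/69, 28/69)
obs 4: x=5/2 → posterior Normal(242/85, 28/85)
obs 5: x=-1/2 → posterior Normal(234/101, 28/101)
obs 6: x=-5 → posterior Normal(154/117, 28/117)
obs 7: x=-8 → posterior Normal(26/133, 4/19)
obs 8: x=-3/4 → posterior Normal(14/149, 28/149)
obs 9: x=9/2 → posterior Normal(86/165, 28/165)
obs 10: x=2 → posterior Normal(118/181, 28/181)
obs 11: x=3 → posterior Normal(166/197, 28/197)
obs 12: x=7/4 → posterior Normal(194/213, 28/213)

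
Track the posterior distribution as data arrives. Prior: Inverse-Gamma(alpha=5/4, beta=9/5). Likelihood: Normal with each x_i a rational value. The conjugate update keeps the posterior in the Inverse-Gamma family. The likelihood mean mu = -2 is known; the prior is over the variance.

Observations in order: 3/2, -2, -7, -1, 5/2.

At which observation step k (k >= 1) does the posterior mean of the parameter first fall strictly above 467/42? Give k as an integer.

k = 3

obs 1: x=3/2 → posterior Inverse-Gamma(7/4, 317/40)
obs 2: x=-2 → posterior Inverse-Gamma(9/4, 317/40)
obs 3: x=-7 → posterior Inverse-Gamma(11/4, 817/40)
obs 4: x=-1 → posterior Inverse-Gamma(13/4, 837/40)
obs 5: x=5/2 → posterior Inverse-Gamma(15/4, 621/20)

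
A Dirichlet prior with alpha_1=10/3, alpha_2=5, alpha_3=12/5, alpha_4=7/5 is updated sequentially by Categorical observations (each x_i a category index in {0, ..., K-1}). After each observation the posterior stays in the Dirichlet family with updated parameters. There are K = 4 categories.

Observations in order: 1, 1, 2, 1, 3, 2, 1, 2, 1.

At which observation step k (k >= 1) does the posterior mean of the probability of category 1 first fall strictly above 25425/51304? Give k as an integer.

k = 4

obs 1: x=1 → posterior Dirichlet(10/3, 6, 12/5, 7/5)
obs 2: x=1 → posterior Dirichlet(10/3, 7, 12/5, 7/5)
obs 3: x=2 → posterior Dirichlet(10/3, 7, 17/5, 7/5)
obs 4: x=1 → posterior Dirichlet(10/3, 8, 17/5, 7/5)
obs 5: x=3 → posterior Dirichlet(10/3, 8, 17/5, 12/5)
obs 6: x=2 → posterior Dirichlet(10/3, 8, 22/5, 12/5)
obs 7: x=1 → posterior Dirichlet(10/3, 9, 22/5, 12/5)
obs 8: x=2 → posterior Dirichlet(10/3, 9, 27/5, 12/5)
obs 9: x=1 → posterior Dirichlet(10/3, 10, 27/5, 12/5)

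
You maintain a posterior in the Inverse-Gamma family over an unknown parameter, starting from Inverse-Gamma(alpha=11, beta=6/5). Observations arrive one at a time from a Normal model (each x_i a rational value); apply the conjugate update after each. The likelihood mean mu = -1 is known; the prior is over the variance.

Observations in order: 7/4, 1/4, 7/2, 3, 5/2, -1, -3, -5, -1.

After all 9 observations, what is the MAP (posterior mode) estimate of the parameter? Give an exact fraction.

97/40

obs 1: x=7/4 → posterior Inverse-Gamma(23/2, 797/160)
obs 2: x=1/4 → posterior Inverse-Gamma(12, 461/80)
obs 3: x=7/2 → posterior Inverse-Gamma(25/2, 1271/80)
obs 4: x=3 → posterior Inverse-Gamma(13, 1911/80)
obs 5: x=5/2 → posterior Inverse-Gamma(27/2, 2401/80)
obs 6: x=-1 → posterior Inverse-Gamma(14, 2401/80)
obs 7: x=-3 → posterior Inverse-Gamma(29/2, 2561/80)
obs 8: x=-5 → posterior Inverse-Gamma(15, 3201/80)
obs 9: x=-1 → posterior Inverse-Gamma(31/2, 3201/80)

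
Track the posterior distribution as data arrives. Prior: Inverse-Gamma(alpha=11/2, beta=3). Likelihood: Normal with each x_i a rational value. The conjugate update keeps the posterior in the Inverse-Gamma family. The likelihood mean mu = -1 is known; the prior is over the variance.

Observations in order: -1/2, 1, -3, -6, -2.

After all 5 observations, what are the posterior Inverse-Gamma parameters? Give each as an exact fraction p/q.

obs 1: x=-1/2 → posterior Inverse-Gamma(6, 25/8)
obs 2: x=1 → posterior Inverse-Gamma(13/2, 41/8)
obs 3: x=-3 → posterior Inverse-Gamma(7, 57/8)
obs 4: x=-6 → posterior Inverse-Gamma(15/2, 157/8)
obs 5: x=-2 → posterior Inverse-Gamma(8, 161/8)

alpha=8, beta=161/8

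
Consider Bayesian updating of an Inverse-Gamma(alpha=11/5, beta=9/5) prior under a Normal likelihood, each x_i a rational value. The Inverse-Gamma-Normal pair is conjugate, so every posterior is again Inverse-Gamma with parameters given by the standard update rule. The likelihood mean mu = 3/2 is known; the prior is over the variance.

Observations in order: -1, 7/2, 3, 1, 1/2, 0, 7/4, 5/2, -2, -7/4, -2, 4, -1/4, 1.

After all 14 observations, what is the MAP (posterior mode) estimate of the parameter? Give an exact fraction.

obs 1: x=-1 → posterior Inverse-Gamma(27/10, 197/40)
obs 2: x=7/2 → posterior Inverse-Gamma(16/5, 277/40)
obs 3: x=3 → posterior Inverse-Gamma(37/10, 161/20)
obs 4: x=1 → posterior Inverse-Gamma(21/5, 327/40)
obs 5: x=1/2 → posterior Inverse-Gamma(47/10, 347/40)
obs 6: x=0 → posterior Inverse-Gamma(26/5, 49/5)
obs 7: x=7/4 → posterior Inverse-Gamma(57/10, 1573/160)
obs 8: x=5/2 → posterior Inverse-Gamma(31/5, 1653/160)
obs 9: x=-2 → posterior Inverse-Gamma(67/10, 2633/160)
obs 10: x=-7/4 → posterior Inverse-Gamma(36/5, 1739/80)
obs 11: x=-2 → posterior Inverse-Gamma(77/10, 2229/80)
obs 12: x=4 → posterior Inverse-Gamma(41/5, 2479/80)
obs 13: x=-1/4 → posterior Inverse-Gamma(87/10, 5203/160)
obs 14: x=1 → posterior Inverse-Gamma(46/5, 5223/160)

1741/544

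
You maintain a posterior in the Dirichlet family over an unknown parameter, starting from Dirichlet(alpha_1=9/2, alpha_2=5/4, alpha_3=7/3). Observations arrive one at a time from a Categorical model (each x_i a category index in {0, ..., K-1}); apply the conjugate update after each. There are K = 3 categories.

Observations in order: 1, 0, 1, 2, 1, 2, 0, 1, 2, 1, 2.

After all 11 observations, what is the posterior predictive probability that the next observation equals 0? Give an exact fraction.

obs 1: x=1 → posterior Dirichlet(9/2, 9/4, 7/3)
obs 2: x=0 → posterior Dirichlet(11/2, 9/4, 7/3)
obs 3: x=1 → posterior Dirichlet(11/2, 13/4, 7/3)
obs 4: x=2 → posterior Dirichlet(11/2, 13/4, 10/3)
obs 5: x=1 → posterior Dirichlet(11/2, 17/4, 10/3)
obs 6: x=2 → posterior Dirichlet(11/2, 17/4, 13/3)
obs 7: x=0 → posterior Dirichlet(13/2, 17/4, 13/3)
obs 8: x=1 → posterior Dirichlet(13/2, 21/4, 13/3)
obs 9: x=2 → posterior Dirichlet(13/2, 21/4, 16/3)
obs 10: x=1 → posterior Dirichlet(13/2, 25/4, 16/3)
obs 11: x=2 → posterior Dirichlet(13/2, 25/4, 19/3)

78/229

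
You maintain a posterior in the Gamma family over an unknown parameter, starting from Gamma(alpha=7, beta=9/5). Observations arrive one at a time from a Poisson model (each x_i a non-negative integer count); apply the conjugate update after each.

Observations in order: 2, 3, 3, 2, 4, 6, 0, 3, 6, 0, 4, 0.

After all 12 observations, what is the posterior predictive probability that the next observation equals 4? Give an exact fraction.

obs 1: x=2 → posterior Gamma(9, 14/5)
obs 2: x=3 → posterior Gamma(12, 19/5)
obs 3: x=3 → posterior Gamma(15, 24/5)
obs 4: x=2 → posterior Gamma(17, 29/5)
obs 5: x=4 → posterior Gamma(21, 34/5)
obs 6: x=6 → posterior Gamma(27, 39/5)
obs 7: x=0 → posterior Gamma(27, 44/5)
obs 8: x=3 → posterior Gamma(30, 49/5)
obs 9: x=6 → posterior Gamma(36, 54/5)
obs 10: x=0 → posterior Gamma(36, 59/5)
obs 11: x=4 → posterior Gamma(40, 64/5)
obs 12: x=0 → posterior Gamma(40, 69/5)

1380905640279882107164474386179438158038561687739887480393771715878056339436065625/8813850352648250960850508675241088903436503835418870111275221814217914591150604288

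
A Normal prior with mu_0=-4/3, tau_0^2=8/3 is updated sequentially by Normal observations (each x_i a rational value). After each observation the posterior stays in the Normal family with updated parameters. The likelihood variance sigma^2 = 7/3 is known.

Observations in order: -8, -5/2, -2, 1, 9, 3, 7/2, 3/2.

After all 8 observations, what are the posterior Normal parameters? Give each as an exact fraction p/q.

obs 1: x=-8 → posterior Normal(-44/9, 56/45)
obs 2: x=-5/2 → posterior Normal(-280/69, 56/69)
obs 3: x=-2 → posterior Normal(-328/93, 56/93)
obs 4: x=1 → posterior Normal(-304/117, 56/117)
obs 5: x=9 → posterior Normal(-88/141, 56/141)
obs 6: x=3 → posterior Normal(-16/165, 56/165)
obs 7: x=7/2 → posterior Normal(68/189, 8/27)
obs 8: x=3/2 → posterior Normal(104/213, 56/213)

mu_0=104/213, tau_0^2=56/213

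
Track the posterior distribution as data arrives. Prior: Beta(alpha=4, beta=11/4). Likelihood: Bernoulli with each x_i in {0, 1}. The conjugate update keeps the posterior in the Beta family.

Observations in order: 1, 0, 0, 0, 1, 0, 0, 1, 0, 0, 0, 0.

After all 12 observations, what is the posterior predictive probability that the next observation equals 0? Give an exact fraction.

47/75

obs 1: x=1 → posterior Beta(5, 11/4)
obs 2: x=0 → posterior Beta(5, 15/4)
obs 3: x=0 → posterior Beta(5, 19/4)
obs 4: x=0 → posterior Beta(5, 23/4)
obs 5: x=1 → posterior Beta(6, 23/4)
obs 6: x=0 → posterior Beta(6, 27/4)
obs 7: x=0 → posterior Beta(6, 31/4)
obs 8: x=1 → posterior Beta(7, 31/4)
obs 9: x=0 → posterior Beta(7, 35/4)
obs 10: x=0 → posterior Beta(7, 39/4)
obs 11: x=0 → posterior Beta(7, 43/4)
obs 12: x=0 → posterior Beta(7, 47/4)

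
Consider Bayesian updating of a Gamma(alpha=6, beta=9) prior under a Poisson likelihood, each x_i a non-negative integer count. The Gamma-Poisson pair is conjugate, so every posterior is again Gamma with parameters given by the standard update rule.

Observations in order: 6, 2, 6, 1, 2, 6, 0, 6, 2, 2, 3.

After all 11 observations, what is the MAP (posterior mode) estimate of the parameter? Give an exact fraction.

41/20

obs 1: x=6 → posterior Gamma(12, 10)
obs 2: x=2 → posterior Gamma(14, 11)
obs 3: x=6 → posterior Gamma(20, 12)
obs 4: x=1 → posterior Gamma(21, 13)
obs 5: x=2 → posterior Gamma(23, 14)
obs 6: x=6 → posterior Gamma(29, 15)
obs 7: x=0 → posterior Gamma(29, 16)
obs 8: x=6 → posterior Gamma(35, 17)
obs 9: x=2 → posterior Gamma(37, 18)
obs 10: x=2 → posterior Gamma(39, 19)
obs 11: x=3 → posterior Gamma(42, 20)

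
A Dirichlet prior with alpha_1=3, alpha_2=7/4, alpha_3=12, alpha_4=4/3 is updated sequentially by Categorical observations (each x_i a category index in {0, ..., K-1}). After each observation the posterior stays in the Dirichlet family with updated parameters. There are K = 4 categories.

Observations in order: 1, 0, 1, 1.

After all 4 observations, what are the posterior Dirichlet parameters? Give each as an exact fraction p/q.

obs 1: x=1 → posterior Dirichlet(3, 11/4, 12, 4/3)
obs 2: x=0 → posterior Dirichlet(4, 11/4, 12, 4/3)
obs 3: x=1 → posterior Dirichlet(4, 15/4, 12, 4/3)
obs 4: x=1 → posterior Dirichlet(4, 19/4, 12, 4/3)

alpha_1=4, alpha_2=19/4, alpha_3=12, alpha_4=4/3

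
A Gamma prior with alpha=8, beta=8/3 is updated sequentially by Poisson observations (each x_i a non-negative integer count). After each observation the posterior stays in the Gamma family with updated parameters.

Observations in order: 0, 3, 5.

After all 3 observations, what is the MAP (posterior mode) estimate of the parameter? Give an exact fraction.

obs 1: x=0 → posterior Gamma(8, 11/3)
obs 2: x=3 → posterior Gamma(11, 14/3)
obs 3: x=5 → posterior Gamma(16, 17/3)

45/17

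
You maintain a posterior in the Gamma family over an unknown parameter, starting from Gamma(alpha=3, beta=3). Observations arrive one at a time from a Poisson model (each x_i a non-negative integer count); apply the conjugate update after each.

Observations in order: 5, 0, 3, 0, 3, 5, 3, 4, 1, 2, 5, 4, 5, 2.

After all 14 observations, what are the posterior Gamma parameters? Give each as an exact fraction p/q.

alpha=45, beta=17

obs 1: x=5 → posterior Gamma(8, 4)
obs 2: x=0 → posterior Gamma(8, 5)
obs 3: x=3 → posterior Gamma(11, 6)
obs 4: x=0 → posterior Gamma(11, 7)
obs 5: x=3 → posterior Gamma(14, 8)
obs 6: x=5 → posterior Gamma(19, 9)
obs 7: x=3 → posterior Gamma(22, 10)
obs 8: x=4 → posterior Gamma(26, 11)
obs 9: x=1 → posterior Gamma(27, 12)
obs 10: x=2 → posterior Gamma(29, 13)
obs 11: x=5 → posterior Gamma(34, 14)
obs 12: x=4 → posterior Gamma(38, 15)
obs 13: x=5 → posterior Gamma(43, 16)
obs 14: x=2 → posterior Gamma(45, 17)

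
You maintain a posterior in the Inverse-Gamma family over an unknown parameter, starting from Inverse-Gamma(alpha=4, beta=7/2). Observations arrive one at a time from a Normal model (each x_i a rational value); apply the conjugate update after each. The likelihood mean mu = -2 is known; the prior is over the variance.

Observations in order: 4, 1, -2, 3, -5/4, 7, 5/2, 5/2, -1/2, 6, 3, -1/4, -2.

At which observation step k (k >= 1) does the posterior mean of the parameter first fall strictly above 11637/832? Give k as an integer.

k = 8

obs 1: x=4 → posterior Inverse-Gamma(9/2, 43/2)
obs 2: x=1 → posterior Inverse-Gamma(5, 26)
obs 3: x=-2 → posterior Inverse-Gamma(11/2, 26)
obs 4: x=3 → posterior Inverse-Gamma(6, 77/2)
obs 5: x=-5/4 → posterior Inverse-Gamma(13/2, 1241/32)
obs 6: x=7 → posterior Inverse-Gamma(7, 2537/32)
obs 7: x=5/2 → posterior Inverse-Gamma(15/2, 2861/32)
obs 8: x=5/2 → posterior Inverse-Gamma(8, 3185/32)
obs 9: x=-1/2 → posterior Inverse-Gamma(17/2, 3221/32)
obs 10: x=6 → posterior Inverse-Gamma(9, 4245/32)
obs 11: x=3 → posterior Inverse-Gamma(19/2, 4645/32)
obs 12: x=-1/4 → posterior Inverse-Gamma(10, 2347/16)
obs 13: x=-2 → posterior Inverse-Gamma(21/2, 2347/16)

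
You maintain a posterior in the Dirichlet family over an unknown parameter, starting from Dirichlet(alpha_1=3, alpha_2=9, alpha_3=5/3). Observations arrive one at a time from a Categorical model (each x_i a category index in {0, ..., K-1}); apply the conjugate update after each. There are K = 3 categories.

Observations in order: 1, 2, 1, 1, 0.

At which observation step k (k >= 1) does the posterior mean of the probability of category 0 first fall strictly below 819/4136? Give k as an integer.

obs 1: x=1 → posterior Dirichlet(3, 10, 5/3)
obs 2: x=2 → posterior Dirichlet(3, 10, 8/3)
obs 3: x=1 → posterior Dirichlet(3, 11, 8/3)
obs 4: x=1 → posterior Dirichlet(3, 12, 8/3)
obs 5: x=0 → posterior Dirichlet(4, 12, 8/3)

k = 2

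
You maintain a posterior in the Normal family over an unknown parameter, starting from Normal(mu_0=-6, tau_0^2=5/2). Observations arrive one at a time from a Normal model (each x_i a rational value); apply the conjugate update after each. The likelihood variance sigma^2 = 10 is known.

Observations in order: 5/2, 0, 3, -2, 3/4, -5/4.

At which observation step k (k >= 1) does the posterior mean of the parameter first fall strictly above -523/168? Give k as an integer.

obs 1: x=5/2 → posterior Normal(-43/10, 2)
obs 2: x=0 → posterior Normal(-43/12, 5/3)
obs 3: x=3 → posterior Normal(-37/14, 10/7)
obs 4: x=-2 → posterior Normal(-41/16, 5/4)
obs 5: x=3/4 → posterior Normal(-79/36, 10/9)
obs 6: x=-5/4 → posterior Normal(-21/10, 1)

k = 3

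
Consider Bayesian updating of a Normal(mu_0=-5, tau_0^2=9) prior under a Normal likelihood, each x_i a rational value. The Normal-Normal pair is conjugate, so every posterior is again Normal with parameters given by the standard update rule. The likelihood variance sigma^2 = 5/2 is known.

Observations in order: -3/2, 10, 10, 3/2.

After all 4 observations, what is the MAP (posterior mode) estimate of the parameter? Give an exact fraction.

335/77

obs 1: x=-3/2 → posterior Normal(-52/23, 45/23)
obs 2: x=10 → posterior Normal(128/41, 45/41)
obs 3: x=10 → posterior Normal(308/59, 45/59)
obs 4: x=3/2 → posterior Normal(335/77, 45/77)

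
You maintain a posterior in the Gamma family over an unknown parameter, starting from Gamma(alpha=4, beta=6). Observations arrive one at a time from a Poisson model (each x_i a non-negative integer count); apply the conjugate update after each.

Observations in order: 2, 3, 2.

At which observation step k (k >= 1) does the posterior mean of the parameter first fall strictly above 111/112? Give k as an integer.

obs 1: x=2 → posterior Gamma(6, 7)
obs 2: x=3 → posterior Gamma(9, 8)
obs 3: x=2 → posterior Gamma(11, 9)

k = 2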